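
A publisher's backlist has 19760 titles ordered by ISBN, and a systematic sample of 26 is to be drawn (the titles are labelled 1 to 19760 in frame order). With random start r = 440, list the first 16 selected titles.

k = N/n = 19760/26 = 760
title 1: 440
title 2: 440 + 760 = 1200
title 3: 1200 + 760 = 1960
title 4: 1960 + 760 = 2720
title 5: 2720 + 760 = 3480
title 6: 3480 + 760 = 4240
title 7: 4240 + 760 = 5000
title 8: 5000 + 760 = 5760
title 9: 5760 + 760 = 6520
title 10: 6520 + 760 = 7280
title 11: 7280 + 760 = 8040
title 12: 8040 + 760 = 8800
title 13: 8800 + 760 = 9560
title 14: 9560 + 760 = 10320
title 15: 10320 + 760 = 11080
title 16: 11080 + 760 = 11840

440, 1200, 1960, 2720, 3480, 4240, 5000, 5760, 6520, 7280, 8040, 8800, 9560, 10320, 11080, 11840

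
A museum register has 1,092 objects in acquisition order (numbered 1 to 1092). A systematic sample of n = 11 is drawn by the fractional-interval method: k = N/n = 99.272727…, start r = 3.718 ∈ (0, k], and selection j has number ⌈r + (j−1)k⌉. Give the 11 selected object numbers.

j=1: r + 0k = 3.718 → ⌈·⌉ = 4
j=2: r + 1k = 102.990727… → ⌈·⌉ = 103
j=3: r + 2k = 202.263454… → ⌈·⌉ = 203
j=4: r + 3k = 301.536181… → ⌈·⌉ = 302
j=5: r + 4k = 400.808909… → ⌈·⌉ = 401
j=6: r + 5k = 500.081636… → ⌈·⌉ = 501
j=7: r + 6k = 599.354363… → ⌈·⌉ = 600
j=8: r + 7k = 698.627090… → ⌈·⌉ = 699
j=9: r + 8k = 797.899818… → ⌈·⌉ = 798
j=10: r + 9k = 897.172545… → ⌈·⌉ = 898
j=11: r + 10k = 996.445272… → ⌈·⌉ = 997

4, 103, 203, 302, 401, 501, 600, 699, 798, 898, 997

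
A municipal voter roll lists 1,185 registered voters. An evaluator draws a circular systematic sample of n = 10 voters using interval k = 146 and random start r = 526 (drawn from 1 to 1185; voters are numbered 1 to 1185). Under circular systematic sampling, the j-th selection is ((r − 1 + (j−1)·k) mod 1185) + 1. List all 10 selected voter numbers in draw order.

526, 672, 818, 964, 1110, 71, 217, 363, 509, 655

Selection 1: 526
Selection 2: 526 + 146 = 672
Selection 3: 672 + 146 = 818
Selection 4: 818 + 146 = 964
Selection 5: 964 + 146 = 1110
Selection 6: 1110 + 146 = 1256 → 1256 − 1185 = 71
Selection 7: 71 + 146 = 217
Selection 8: 217 + 146 = 363
Selection 9: 363 + 146 = 509
Selection 10: 509 + 146 = 655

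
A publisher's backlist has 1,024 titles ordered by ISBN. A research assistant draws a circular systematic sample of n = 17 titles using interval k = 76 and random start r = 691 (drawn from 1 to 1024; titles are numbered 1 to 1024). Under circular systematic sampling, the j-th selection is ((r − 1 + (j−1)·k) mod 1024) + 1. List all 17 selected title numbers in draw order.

Selection 1: 691
Selection 2: 691 + 76 = 767
Selection 3: 767 + 76 = 843
Selection 4: 843 + 76 = 919
Selection 5: 919 + 76 = 995
Selection 6: 995 + 76 = 1071 → 1071 − 1024 = 47
Selection 7: 47 + 76 = 123
Selection 8: 123 + 76 = 199
Selection 9: 199 + 76 = 275
Selection 10: 275 + 76 = 351
Selection 11: 351 + 76 = 427
Selection 12: 427 + 76 = 503
Selection 13: 503 + 76 = 579
Selection 14: 579 + 76 = 655
Selection 15: 655 + 76 = 731
Selection 16: 731 + 76 = 807
Selection 17: 807 + 76 = 883

691, 767, 843, 919, 995, 47, 123, 199, 275, 351, 427, 503, 579, 655, 731, 807, 883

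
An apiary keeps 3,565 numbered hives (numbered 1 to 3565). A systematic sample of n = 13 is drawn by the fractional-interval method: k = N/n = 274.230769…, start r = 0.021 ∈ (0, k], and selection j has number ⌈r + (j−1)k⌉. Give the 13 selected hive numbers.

j=1: r + 0k = 0.021 → ⌈·⌉ = 1
j=2: r + 1k = 274.251769… → ⌈·⌉ = 275
j=3: r + 2k = 548.482538… → ⌈·⌉ = 549
j=4: r + 3k = 822.713307… → ⌈·⌉ = 823
j=5: r + 4k = 1096.944076… → ⌈·⌉ = 1097
j=6: r + 5k = 1371.174846… → ⌈·⌉ = 1372
j=7: r + 6k = 1645.405615… → ⌈·⌉ = 1646
j=8: r + 7k = 1919.636384… → ⌈·⌉ = 1920
j=9: r + 8k = 2193.867153… → ⌈·⌉ = 2194
j=10: r + 9k = 2468.097923… → ⌈·⌉ = 2469
j=11: r + 10k = 2742.328692… → ⌈·⌉ = 2743
j=12: r + 11k = 3016.559461… → ⌈·⌉ = 3017
j=13: r + 12k = 3290.790230… → ⌈·⌉ = 3291

1, 275, 549, 823, 1097, 1372, 1646, 1920, 2194, 2469, 2743, 3017, 3291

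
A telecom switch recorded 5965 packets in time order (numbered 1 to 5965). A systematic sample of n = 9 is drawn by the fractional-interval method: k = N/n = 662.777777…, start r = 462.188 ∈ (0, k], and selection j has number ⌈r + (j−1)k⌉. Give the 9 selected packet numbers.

463, 1125, 1788, 2451, 3114, 3777, 4439, 5102, 5765

j=1: r + 0k = 462.188 → ⌈·⌉ = 463
j=2: r + 1k = 1124.965777… → ⌈·⌉ = 1125
j=3: r + 2k = 1787.743555… → ⌈·⌉ = 1788
j=4: r + 3k = 2450.521333… → ⌈·⌉ = 2451
j=5: r + 4k = 3113.299111… → ⌈·⌉ = 3114
j=6: r + 5k = 3776.076888… → ⌈·⌉ = 3777
j=7: r + 6k = 4438.854666… → ⌈·⌉ = 4439
j=8: r + 7k = 5101.632444… → ⌈·⌉ = 5102
j=9: r + 8k = 5764.410222… → ⌈·⌉ = 5765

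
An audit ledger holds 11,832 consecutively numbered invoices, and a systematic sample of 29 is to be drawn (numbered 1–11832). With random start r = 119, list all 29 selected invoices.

119, 527, 935, 1343, 1751, 2159, 2567, 2975, 3383, 3791, 4199, 4607, 5015, 5423, 5831, 6239, 6647, 7055, 7463, 7871, 8279, 8687, 9095, 9503, 9911, 10319, 10727, 11135, 11543

k = N/n = 11832/29 = 408
invoice 1: 119
invoice 2: 119 + 408 = 527
invoice 3: 527 + 408 = 935
invoice 4: 935 + 408 = 1343
invoice 5: 1343 + 408 = 1751
invoice 6: 1751 + 408 = 2159
invoice 7: 2159 + 408 = 2567
invoice 8: 2567 + 408 = 2975
invoice 9: 2975 + 408 = 3383
invoice 10: 3383 + 408 = 3791
invoice 11: 3791 + 408 = 4199
invoice 12: 4199 + 408 = 4607
invoice 13: 4607 + 408 = 5015
invoice 14: 5015 + 408 = 5423
invoice 15: 5423 + 408 = 5831
invoice 16: 5831 + 408 = 6239
invoice 17: 6239 + 408 = 6647
invoice 18: 6647 + 408 = 7055
invoice 19: 7055 + 408 = 7463
invoice 20: 7463 + 408 = 7871
invoice 21: 7871 + 408 = 8279
invoice 22: 8279 + 408 = 8687
invoice 23: 8687 + 408 = 9095
invoice 24: 9095 + 408 = 9503
invoice 25: 9503 + 408 = 9911
invoice 26: 9911 + 408 = 10319
invoice 27: 10319 + 408 = 10727
invoice 28: 10727 + 408 = 11135
invoice 29: 11135 + 408 = 11543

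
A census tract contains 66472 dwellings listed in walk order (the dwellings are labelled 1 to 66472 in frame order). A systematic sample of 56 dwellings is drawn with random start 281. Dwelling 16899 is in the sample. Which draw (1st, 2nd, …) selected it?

k = 66472/56 = 1187
position = (16899 − 281)/1187 + 1 = 16618/1187 + 1 = 14 + 1 = 15

15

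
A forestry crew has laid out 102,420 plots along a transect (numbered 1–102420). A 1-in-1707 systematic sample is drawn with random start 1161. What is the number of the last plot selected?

101874

k = 1707
60th selection = r + (60−1)·k = 1161 + 59×1707 = 1161 + 100713 = 101874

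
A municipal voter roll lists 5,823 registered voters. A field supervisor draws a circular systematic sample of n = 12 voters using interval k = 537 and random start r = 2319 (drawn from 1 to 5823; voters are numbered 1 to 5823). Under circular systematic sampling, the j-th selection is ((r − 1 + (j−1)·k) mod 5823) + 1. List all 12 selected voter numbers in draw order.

Selection 1: 2319
Selection 2: 2319 + 537 = 2856
Selection 3: 2856 + 537 = 3393
Selection 4: 3393 + 537 = 3930
Selection 5: 3930 + 537 = 4467
Selection 6: 4467 + 537 = 5004
Selection 7: 5004 + 537 = 5541
Selection 8: 5541 + 537 = 6078 → 6078 − 5823 = 255
Selection 9: 255 + 537 = 792
Selection 10: 792 + 537 = 1329
Selection 11: 1329 + 537 = 1866
Selection 12: 1866 + 537 = 2403

2319, 2856, 3393, 3930, 4467, 5004, 5541, 255, 792, 1329, 1866, 2403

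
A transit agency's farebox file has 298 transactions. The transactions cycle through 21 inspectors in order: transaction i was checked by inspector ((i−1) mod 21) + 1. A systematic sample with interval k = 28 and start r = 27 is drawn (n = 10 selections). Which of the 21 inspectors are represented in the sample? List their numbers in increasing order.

6, 13, 20

Consecutive selections differ by k = 28, so their inspector numbers differ by 28 mod 21 = 7.
gcd(28, 21) = 7, so the sample visits 21/7 = 3 distinct residues mod 21.
Start 27 is inspector 6; the inspectors hit are 6, 13, 20.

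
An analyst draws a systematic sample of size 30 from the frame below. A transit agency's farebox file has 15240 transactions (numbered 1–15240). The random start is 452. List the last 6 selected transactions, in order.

k = N/n = 15240/30 = 508
25th selection = 452 + 24×508 = 12644
26th: 12644 + 508 = 13152
27th: 13152 + 508 = 13660
28th: 13660 + 508 = 14168
29th: 14168 + 508 = 14676
30th: 14676 + 508 = 15184

12644, 13152, 13660, 14168, 14676, 15184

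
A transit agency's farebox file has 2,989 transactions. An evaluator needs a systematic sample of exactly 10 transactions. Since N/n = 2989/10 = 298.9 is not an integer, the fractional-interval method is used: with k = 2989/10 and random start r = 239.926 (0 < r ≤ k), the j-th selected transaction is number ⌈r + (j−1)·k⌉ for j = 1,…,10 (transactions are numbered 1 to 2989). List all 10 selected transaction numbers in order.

j=1: r + 0k = 239.926 → ⌈·⌉ = 240
j=2: r + 1k = 538.826 → ⌈·⌉ = 539
j=3: r + 2k = 837.726 → ⌈·⌉ = 838
j=4: r + 3k = 1136.626 → ⌈·⌉ = 1137
j=5: r + 4k = 1435.526 → ⌈·⌉ = 1436
j=6: r + 5k = 1734.426 → ⌈·⌉ = 1735
j=7: r + 6k = 2033.326 → ⌈·⌉ = 2034
j=8: r + 7k = 2332.226 → ⌈·⌉ = 2333
j=9: r + 8k = 2631.126 → ⌈·⌉ = 2632
j=10: r + 9k = 2930.026 → ⌈·⌉ = 2931

240, 539, 838, 1137, 1436, 1735, 2034, 2333, 2632, 2931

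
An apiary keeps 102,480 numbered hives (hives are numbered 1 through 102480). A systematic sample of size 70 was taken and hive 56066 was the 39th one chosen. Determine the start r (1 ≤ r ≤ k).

k = 102480/70 = 1464
r = 56066 − (39−1)×1464 = 56066 − 55632 = 434

434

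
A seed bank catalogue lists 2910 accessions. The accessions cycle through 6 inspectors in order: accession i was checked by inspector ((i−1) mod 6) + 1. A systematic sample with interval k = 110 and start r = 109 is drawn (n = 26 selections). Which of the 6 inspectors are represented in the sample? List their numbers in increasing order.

Consecutive selections differ by k = 110, so their inspector numbers differ by 110 mod 6 = 2.
gcd(110, 6) = 2, so the sample visits 6/2 = 3 distinct residues mod 6.
Start 109 is inspector 1; the inspectors hit are 1, 3, 5.

1, 3, 5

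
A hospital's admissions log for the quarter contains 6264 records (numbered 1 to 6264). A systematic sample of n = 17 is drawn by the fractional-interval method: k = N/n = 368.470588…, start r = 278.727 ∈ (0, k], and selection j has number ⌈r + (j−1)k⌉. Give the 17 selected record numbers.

279, 648, 1016, 1385, 1753, 2122, 2490, 2859, 3227, 3595, 3964, 4332, 4701, 5069, 5438, 5806, 6175

j=1: r + 0k = 278.727 → ⌈·⌉ = 279
j=2: r + 1k = 647.197588… → ⌈·⌉ = 648
j=3: r + 2k = 1015.668176… → ⌈·⌉ = 1016
j=4: r + 3k = 1384.138764… → ⌈·⌉ = 1385
j=5: r + 4k = 1752.609352… → ⌈·⌉ = 1753
j=6: r + 5k = 2121.079941… → ⌈·⌉ = 2122
j=7: r + 6k = 2489.550529… → ⌈·⌉ = 2490
j=8: r + 7k = 2858.021117… → ⌈·⌉ = 2859
j=9: r + 8k = 3226.491705… → ⌈·⌉ = 3227
j=10: r + 9k = 3594.962294… → ⌈·⌉ = 3595
j=11: r + 10k = 3963.432882… → ⌈·⌉ = 3964
j=12: r + 11k = 4331.903470… → ⌈·⌉ = 4332
j=13: r + 12k = 4700.374058… → ⌈·⌉ = 4701
j=14: r + 13k = 5068.844647… → ⌈·⌉ = 5069
j=15: r + 14k = 5437.315235… → ⌈·⌉ = 5438
j=16: r + 15k = 5805.785823… → ⌈·⌉ = 5806
j=17: r + 16k = 6174.256411… → ⌈·⌉ = 6175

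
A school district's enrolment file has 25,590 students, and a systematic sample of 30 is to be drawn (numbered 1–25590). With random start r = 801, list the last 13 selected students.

15302, 16155, 17008, 17861, 18714, 19567, 20420, 21273, 22126, 22979, 23832, 24685, 25538

k = N/n = 25590/30 = 853
18th selection = 801 + 17×853 = 15302
19th: 15302 + 853 = 16155
20th: 16155 + 853 = 17008
21st: 17008 + 853 = 17861
22nd: 17861 + 853 = 18714
23rd: 18714 + 853 = 19567
24th: 19567 + 853 = 20420
25th: 20420 + 853 = 21273
26th: 21273 + 853 = 22126
27th: 22126 + 853 = 22979
28th: 22979 + 853 = 23832
29th: 23832 + 853 = 24685
30th: 24685 + 853 = 25538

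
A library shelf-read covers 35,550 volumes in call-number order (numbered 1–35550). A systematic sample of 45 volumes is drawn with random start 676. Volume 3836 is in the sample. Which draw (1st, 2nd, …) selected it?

k = 35550/45 = 790
position = (3836 − 676)/790 + 1 = 3160/790 + 1 = 4 + 1 = 5

5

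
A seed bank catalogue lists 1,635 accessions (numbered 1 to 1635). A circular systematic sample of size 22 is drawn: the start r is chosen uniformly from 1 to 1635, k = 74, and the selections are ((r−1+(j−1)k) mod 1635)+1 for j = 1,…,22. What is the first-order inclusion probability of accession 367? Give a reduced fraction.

22/1635

For each position j, as r ranges over 1…1635 the j-th selection hits every accession exactly once, so accession 367 is selected for exactly 22 of the 1635 starts.
Inclusion probability = 22/1635.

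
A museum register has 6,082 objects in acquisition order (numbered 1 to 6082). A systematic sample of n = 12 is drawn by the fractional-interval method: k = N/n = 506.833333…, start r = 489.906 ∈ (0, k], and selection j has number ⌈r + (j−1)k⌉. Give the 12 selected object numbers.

490, 997, 1504, 2011, 2518, 3025, 3531, 4038, 4545, 5052, 5559, 6066

j=1: r + 0k = 489.906 → ⌈·⌉ = 490
j=2: r + 1k = 996.739333… → ⌈·⌉ = 997
j=3: r + 2k = 1503.572666… → ⌈·⌉ = 1504
j=4: r + 3k = 2010.406 → ⌈·⌉ = 2011
j=5: r + 4k = 2517.239333… → ⌈·⌉ = 2518
j=6: r + 5k = 3024.072666… → ⌈·⌉ = 3025
j=7: r + 6k = 3530.906 → ⌈·⌉ = 3531
j=8: r + 7k = 4037.739333… → ⌈·⌉ = 4038
j=9: r + 8k = 4544.572666… → ⌈·⌉ = 4545
j=10: r + 9k = 5051.406 → ⌈·⌉ = 5052
j=11: r + 10k = 5558.239333… → ⌈·⌉ = 5559
j=12: r + 11k = 6065.072666… → ⌈·⌉ = 6066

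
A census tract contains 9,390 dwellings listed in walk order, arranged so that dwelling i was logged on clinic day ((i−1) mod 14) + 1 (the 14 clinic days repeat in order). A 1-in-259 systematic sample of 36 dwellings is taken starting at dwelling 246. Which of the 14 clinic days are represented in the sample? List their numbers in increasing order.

1, 8

Consecutive selections differ by k = 259, so their clinic day numbers differ by 259 mod 14 = 7.
gcd(259, 14) = 7, so the sample visits 14/7 = 2 distinct residues mod 14.
Start 246 is clinic day 8; the clinic days hit are 1, 8.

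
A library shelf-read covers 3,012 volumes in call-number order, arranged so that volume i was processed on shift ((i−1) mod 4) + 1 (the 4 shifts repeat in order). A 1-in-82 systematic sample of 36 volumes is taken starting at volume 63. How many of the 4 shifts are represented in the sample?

2

Consecutive selections differ by k = 82, so their shift numbers differ by 82 mod 4 = 2.
gcd(82, 4) = 2, so the sample visits 4/2 = 2 distinct residues mod 4.
Start 63 is shift 3; the shifts hit are 1, 3.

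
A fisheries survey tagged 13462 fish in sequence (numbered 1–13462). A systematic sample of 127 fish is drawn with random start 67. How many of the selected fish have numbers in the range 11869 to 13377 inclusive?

k = 13462/127 = 106
First selection ≥ 11869: 67 + ⌈(11869−67)/106⌉·106 = 67 + 112×106 = 11939
Last selection ≤ 13377: 67 + ⌊(13377−67)/106⌋·106 = 67 + 125×106 = 13317
Count = 125 − 112 + 1 = 14

14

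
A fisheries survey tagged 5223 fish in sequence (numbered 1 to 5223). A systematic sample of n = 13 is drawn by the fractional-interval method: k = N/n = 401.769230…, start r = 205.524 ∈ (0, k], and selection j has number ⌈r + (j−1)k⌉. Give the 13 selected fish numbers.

j=1: r + 0k = 205.524 → ⌈·⌉ = 206
j=2: r + 1k = 607.293230… → ⌈·⌉ = 608
j=3: r + 2k = 1009.062461… → ⌈·⌉ = 1010
j=4: r + 3k = 1410.831692… → ⌈·⌉ = 1411
j=5: r + 4k = 1812.600923… → ⌈·⌉ = 1813
j=6: r + 5k = 2214.370153… → ⌈·⌉ = 2215
j=7: r + 6k = 2616.139384… → ⌈·⌉ = 2617
j=8: r + 7k = 3017.908615… → ⌈·⌉ = 3018
j=9: r + 8k = 3419.677846… → ⌈·⌉ = 3420
j=10: r + 9k = 3821.447076… → ⌈·⌉ = 3822
j=11: r + 10k = 4223.216307… → ⌈·⌉ = 4224
j=12: r + 11k = 4624.985538… → ⌈·⌉ = 4625
j=13: r + 12k = 5026.754769… → ⌈·⌉ = 5027

206, 608, 1010, 1411, 1813, 2215, 2617, 3018, 3420, 3822, 4224, 4625, 5027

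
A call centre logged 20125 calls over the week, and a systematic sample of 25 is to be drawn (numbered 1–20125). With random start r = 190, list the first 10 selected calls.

190, 995, 1800, 2605, 3410, 4215, 5020, 5825, 6630, 7435

k = N/n = 20125/25 = 805
call 1: 190
call 2: 190 + 805 = 995
call 3: 995 + 805 = 1800
call 4: 1800 + 805 = 2605
call 5: 2605 + 805 = 3410
call 6: 3410 + 805 = 4215
call 7: 4215 + 805 = 5020
call 8: 5020 + 805 = 5825
call 9: 5825 + 805 = 6630
call 10: 6630 + 805 = 7435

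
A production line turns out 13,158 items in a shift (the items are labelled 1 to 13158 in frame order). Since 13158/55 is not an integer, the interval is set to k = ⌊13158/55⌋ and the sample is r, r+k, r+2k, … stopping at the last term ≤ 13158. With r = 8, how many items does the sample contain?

k = ⌊13158/55⌋ = 239
Achieved size = ⌊(13158 − 8)/239⌋ + 1 = ⌊13150/239⌋ + 1 = 55 + 1 = 56
(last selection: 8 + 55×239 = 13153 ≤ 13158; next would be 13392 > 13158)

56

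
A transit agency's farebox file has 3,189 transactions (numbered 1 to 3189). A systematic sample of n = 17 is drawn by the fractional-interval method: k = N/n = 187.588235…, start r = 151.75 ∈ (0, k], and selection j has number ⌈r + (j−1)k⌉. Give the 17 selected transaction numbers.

152, 340, 527, 715, 903, 1090, 1278, 1465, 1653, 1841, 2028, 2216, 2403, 2591, 2778, 2966, 3154

j=1: r + 0k = 151.75 → ⌈·⌉ = 152
j=2: r + 1k = 339.338235… → ⌈·⌉ = 340
j=3: r + 2k = 526.926470… → ⌈·⌉ = 527
j=4: r + 3k = 714.514705… → ⌈·⌉ = 715
j=5: r + 4k = 902.102941… → ⌈·⌉ = 903
j=6: r + 5k = 1089.691176… → ⌈·⌉ = 1090
j=7: r + 6k = 1277.279411… → ⌈·⌉ = 1278
j=8: r + 7k = 1464.867647… → ⌈·⌉ = 1465
j=9: r + 8k = 1652.455882… → ⌈·⌉ = 1653
j=10: r + 9k = 1840.044117… → ⌈·⌉ = 1841
j=11: r + 10k = 2027.632352… → ⌈·⌉ = 2028
j=12: r + 11k = 2215.220588… → ⌈·⌉ = 2216
j=13: r + 12k = 2402.808823… → ⌈·⌉ = 2403
j=14: r + 13k = 2590.397058… → ⌈·⌉ = 2591
j=15: r + 14k = 2777.985294… → ⌈·⌉ = 2778
j=16: r + 15k = 2965.573529… → ⌈·⌉ = 2966
j=17: r + 16k = 3153.161764… → ⌈·⌉ = 3154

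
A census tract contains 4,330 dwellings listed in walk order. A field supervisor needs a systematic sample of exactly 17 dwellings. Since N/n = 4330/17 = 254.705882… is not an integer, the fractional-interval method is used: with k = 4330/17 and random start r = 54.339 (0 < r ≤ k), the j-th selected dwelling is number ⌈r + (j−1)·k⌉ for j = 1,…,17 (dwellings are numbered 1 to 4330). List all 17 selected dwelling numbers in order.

j=1: r + 0k = 54.339 → ⌈·⌉ = 55
j=2: r + 1k = 309.044882… → ⌈·⌉ = 310
j=3: r + 2k = 563.750764… → ⌈·⌉ = 564
j=4: r + 3k = 818.456647… → ⌈·⌉ = 819
j=5: r + 4k = 1073.162529… → ⌈·⌉ = 1074
j=6: r + 5k = 1327.868411… → ⌈·⌉ = 1328
j=7: r + 6k = 1582.574294… → ⌈·⌉ = 1583
j=8: r + 7k = 1837.280176… → ⌈·⌉ = 1838
j=9: r + 8k = 2091.986058… → ⌈·⌉ = 2092
j=10: r + 9k = 2346.691941… → ⌈·⌉ = 2347
j=11: r + 10k = 2601.397823… → ⌈·⌉ = 2602
j=12: r + 11k = 2856.103705… → ⌈·⌉ = 2857
j=13: r + 12k = 3110.809588… → ⌈·⌉ = 3111
j=14: r + 13k = 3365.515470… → ⌈·⌉ = 3366
j=15: r + 14k = 3620.221352… → ⌈·⌉ = 3621
j=16: r + 15k = 3874.927235… → ⌈·⌉ = 3875
j=17: r + 16k = 4129.633117… → ⌈·⌉ = 4130

55, 310, 564, 819, 1074, 1328, 1583, 1838, 2092, 2347, 2602, 2857, 3111, 3366, 3621, 3875, 4130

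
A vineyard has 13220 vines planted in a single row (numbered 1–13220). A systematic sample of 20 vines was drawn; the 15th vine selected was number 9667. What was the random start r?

413

k = 13220/20 = 661
r = 9667 − (15−1)×661 = 9667 − 9254 = 413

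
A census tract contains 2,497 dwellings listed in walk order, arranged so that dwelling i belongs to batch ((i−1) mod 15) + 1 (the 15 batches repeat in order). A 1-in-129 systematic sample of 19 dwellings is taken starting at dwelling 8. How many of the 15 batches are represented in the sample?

5

Consecutive selections differ by k = 129, so their batch numbers differ by 129 mod 15 = 9.
gcd(129, 15) = 3, so the sample visits 15/3 = 5 distinct residues mod 15.
Start 8 is batch 8; the batches hit are 2, 5, 8, 11, 14.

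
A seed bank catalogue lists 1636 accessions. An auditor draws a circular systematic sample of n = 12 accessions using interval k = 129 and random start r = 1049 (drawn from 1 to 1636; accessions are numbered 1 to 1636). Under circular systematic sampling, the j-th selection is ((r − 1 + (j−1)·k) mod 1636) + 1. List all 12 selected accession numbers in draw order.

1049, 1178, 1307, 1436, 1565, 58, 187, 316, 445, 574, 703, 832

Selection 1: 1049
Selection 2: 1049 + 129 = 1178
Selection 3: 1178 + 129 = 1307
Selection 4: 1307 + 129 = 1436
Selection 5: 1436 + 129 = 1565
Selection 6: 1565 + 129 = 1694 → 1694 − 1636 = 58
Selection 7: 58 + 129 = 187
Selection 8: 187 + 129 = 316
Selection 9: 316 + 129 = 445
Selection 10: 445 + 129 = 574
Selection 11: 574 + 129 = 703
Selection 12: 703 + 129 = 832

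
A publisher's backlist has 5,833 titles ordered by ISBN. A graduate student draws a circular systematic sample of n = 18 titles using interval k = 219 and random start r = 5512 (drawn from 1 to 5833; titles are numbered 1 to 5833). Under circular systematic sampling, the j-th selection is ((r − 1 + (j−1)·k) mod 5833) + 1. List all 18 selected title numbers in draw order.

5512, 5731, 117, 336, 555, 774, 993, 1212, 1431, 1650, 1869, 2088, 2307, 2526, 2745, 2964, 3183, 3402

Selection 1: 5512
Selection 2: 5512 + 219 = 5731
Selection 3: 5731 + 219 = 5950 → 5950 − 5833 = 117
Selection 4: 117 + 219 = 336
Selection 5: 336 + 219 = 555
Selection 6: 555 + 219 = 774
Selection 7: 774 + 219 = 993
Selection 8: 993 + 219 = 1212
Selection 9: 1212 + 219 = 1431
Selection 10: 1431 + 219 = 1650
Selection 11: 1650 + 219 = 1869
Selection 12: 1869 + 219 = 2088
Selection 13: 2088 + 219 = 2307
Selection 14: 2307 + 219 = 2526
Selection 15: 2526 + 219 = 2745
Selection 16: 2745 + 219 = 2964
Selection 17: 2964 + 219 = 3183
Selection 18: 3183 + 219 = 3402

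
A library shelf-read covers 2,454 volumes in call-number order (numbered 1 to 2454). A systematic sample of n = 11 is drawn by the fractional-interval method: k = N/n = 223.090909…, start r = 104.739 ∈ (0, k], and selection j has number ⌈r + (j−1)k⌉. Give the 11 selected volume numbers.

j=1: r + 0k = 104.739 → ⌈·⌉ = 105
j=2: r + 1k = 327.829909… → ⌈·⌉ = 328
j=3: r + 2k = 550.920818… → ⌈·⌉ = 551
j=4: r + 3k = 774.011727… → ⌈·⌉ = 775
j=5: r + 4k = 997.102636… → ⌈·⌉ = 998
j=6: r + 5k = 1220.193545… → ⌈·⌉ = 1221
j=7: r + 6k = 1443.284454… → ⌈·⌉ = 1444
j=8: r + 7k = 1666.375363… → ⌈·⌉ = 1667
j=9: r + 8k = 1889.466272… → ⌈·⌉ = 1890
j=10: r + 9k = 2112.557181… → ⌈·⌉ = 2113
j=11: r + 10k = 2335.648090… → ⌈·⌉ = 2336

105, 328, 551, 775, 998, 1221, 1444, 1667, 1890, 2113, 2336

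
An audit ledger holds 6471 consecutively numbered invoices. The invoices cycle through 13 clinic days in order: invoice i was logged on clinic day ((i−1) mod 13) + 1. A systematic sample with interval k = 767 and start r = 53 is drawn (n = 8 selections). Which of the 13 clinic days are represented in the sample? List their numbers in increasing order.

Consecutive selections differ by k = 767, so their clinic day numbers differ by 767 mod 13 = 0.
gcd(767, 13) = 13, so the sample visits 13/13 = 1 distinct residues mod 13.
Start 53 is clinic day 1; the clinic days hit are 1.

1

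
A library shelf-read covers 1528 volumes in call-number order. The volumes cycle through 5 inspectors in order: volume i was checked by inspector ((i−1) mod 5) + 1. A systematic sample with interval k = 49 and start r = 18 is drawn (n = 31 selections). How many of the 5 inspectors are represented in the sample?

Consecutive selections differ by k = 49, so their inspector numbers differ by 49 mod 5 = 4.
gcd(49, 5) = 1, so the sample visits 5/1 = 5 distinct residues mod 5.
Start 18 is inspector 3; the inspectors hit are 1, 2, 3, 4, 5.

5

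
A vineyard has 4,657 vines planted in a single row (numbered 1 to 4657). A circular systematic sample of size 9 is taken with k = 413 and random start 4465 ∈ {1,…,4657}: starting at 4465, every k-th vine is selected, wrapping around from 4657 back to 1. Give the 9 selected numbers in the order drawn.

Selection 1: 4465
Selection 2: 4465 + 413 = 4878 → 4878 − 4657 = 221
Selection 3: 221 + 413 = 634
Selection 4: 634 + 413 = 1047
Selection 5: 1047 + 413 = 1460
Selection 6: 1460 + 413 = 1873
Selection 7: 1873 + 413 = 2286
Selection 8: 2286 + 413 = 2699
Selection 9: 2699 + 413 = 3112

4465, 221, 634, 1047, 1460, 1873, 2286, 2699, 3112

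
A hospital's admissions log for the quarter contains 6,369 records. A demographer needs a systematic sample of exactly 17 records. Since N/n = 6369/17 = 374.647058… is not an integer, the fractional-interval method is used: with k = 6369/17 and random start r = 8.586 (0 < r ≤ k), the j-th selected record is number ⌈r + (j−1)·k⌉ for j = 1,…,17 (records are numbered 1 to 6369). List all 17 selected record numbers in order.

9, 384, 758, 1133, 1508, 1882, 2257, 2632, 3006, 3381, 3756, 4130, 4505, 4879, 5254, 5629, 6003

j=1: r + 0k = 8.586 → ⌈·⌉ = 9
j=2: r + 1k = 383.233058… → ⌈·⌉ = 384
j=3: r + 2k = 757.880117… → ⌈·⌉ = 758
j=4: r + 3k = 1132.527176… → ⌈·⌉ = 1133
j=5: r + 4k = 1507.174235… → ⌈·⌉ = 1508
j=6: r + 5k = 1881.821294… → ⌈·⌉ = 1882
j=7: r + 6k = 2256.468352… → ⌈·⌉ = 2257
j=8: r + 7k = 2631.115411… → ⌈·⌉ = 2632
j=9: r + 8k = 3005.762470… → ⌈·⌉ = 3006
j=10: r + 9k = 3380.409529… → ⌈·⌉ = 3381
j=11: r + 10k = 3755.056588… → ⌈·⌉ = 3756
j=12: r + 11k = 4129.703647… → ⌈·⌉ = 4130
j=13: r + 12k = 4504.350705… → ⌈·⌉ = 4505
j=14: r + 13k = 4878.997764… → ⌈·⌉ = 4879
j=15: r + 14k = 5253.644823… → ⌈·⌉ = 5254
j=16: r + 15k = 5628.291882… → ⌈·⌉ = 5629
j=17: r + 16k = 6002.938941… → ⌈·⌉ = 6003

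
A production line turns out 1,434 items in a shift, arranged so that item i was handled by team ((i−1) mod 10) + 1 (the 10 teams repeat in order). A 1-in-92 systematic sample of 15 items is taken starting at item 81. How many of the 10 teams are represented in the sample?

Consecutive selections differ by k = 92, so their team numbers differ by 92 mod 10 = 2.
gcd(92, 10) = 2, so the sample visits 10/2 = 5 distinct residues mod 10.
Start 81 is team 1; the teams hit are 1, 3, 5, 7, 9.

5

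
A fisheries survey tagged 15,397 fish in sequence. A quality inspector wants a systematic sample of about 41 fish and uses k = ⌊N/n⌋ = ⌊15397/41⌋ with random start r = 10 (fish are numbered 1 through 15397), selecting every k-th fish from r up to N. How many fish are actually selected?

42

k = ⌊15397/41⌋ = 375
Achieved size = ⌊(15397 − 10)/375⌋ + 1 = ⌊15387/375⌋ + 1 = 41 + 1 = 42
(last selection: 10 + 41×375 = 15385 ≤ 15397; next would be 15760 > 15397)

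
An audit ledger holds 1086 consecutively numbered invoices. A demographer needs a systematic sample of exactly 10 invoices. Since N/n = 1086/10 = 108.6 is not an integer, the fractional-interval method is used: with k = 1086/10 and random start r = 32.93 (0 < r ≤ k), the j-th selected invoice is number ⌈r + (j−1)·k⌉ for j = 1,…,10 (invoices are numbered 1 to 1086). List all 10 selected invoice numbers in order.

j=1: r + 0k = 32.93 → ⌈·⌉ = 33
j=2: r + 1k = 141.53 → ⌈·⌉ = 142
j=3: r + 2k = 250.13 → ⌈·⌉ = 251
j=4: r + 3k = 358.73 → ⌈·⌉ = 359
j=5: r + 4k = 467.33 → ⌈·⌉ = 468
j=6: r + 5k = 575.93 → ⌈·⌉ = 576
j=7: r + 6k = 684.53 → ⌈·⌉ = 685
j=8: r + 7k = 793.13 → ⌈·⌉ = 794
j=9: r + 8k = 901.73 → ⌈·⌉ = 902
j=10: r + 9k = 1010.33 → ⌈·⌉ = 1011

33, 142, 251, 359, 468, 576, 685, 794, 902, 1011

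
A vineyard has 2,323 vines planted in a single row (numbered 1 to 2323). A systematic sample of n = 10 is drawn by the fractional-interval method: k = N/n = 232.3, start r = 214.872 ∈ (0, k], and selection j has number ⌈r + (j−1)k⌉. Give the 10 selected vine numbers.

215, 448, 680, 912, 1145, 1377, 1609, 1841, 2074, 2306

j=1: r + 0k = 214.872 → ⌈·⌉ = 215
j=2: r + 1k = 447.172 → ⌈·⌉ = 448
j=3: r + 2k = 679.472 → ⌈·⌉ = 680
j=4: r + 3k = 911.772 → ⌈·⌉ = 912
j=5: r + 4k = 1144.072 → ⌈·⌉ = 1145
j=6: r + 5k = 1376.372 → ⌈·⌉ = 1377
j=7: r + 6k = 1608.672 → ⌈·⌉ = 1609
j=8: r + 7k = 1840.972 → ⌈·⌉ = 1841
j=9: r + 8k = 2073.272 → ⌈·⌉ = 2074
j=10: r + 9k = 2305.572 → ⌈·⌉ = 2306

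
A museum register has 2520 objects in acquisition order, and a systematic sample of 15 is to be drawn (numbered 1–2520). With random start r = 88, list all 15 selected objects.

k = N/n = 2520/15 = 168
object 1: 88
object 2: 88 + 168 = 256
object 3: 256 + 168 = 424
object 4: 424 + 168 = 592
object 5: 592 + 168 = 760
object 6: 760 + 168 = 928
object 7: 928 + 168 = 1096
object 8: 1096 + 168 = 1264
object 9: 1264 + 168 = 1432
object 10: 1432 + 168 = 1600
object 11: 1600 + 168 = 1768
object 12: 1768 + 168 = 1936
object 13: 1936 + 168 = 2104
object 14: 2104 + 168 = 2272
object 15: 2272 + 168 = 2440

88, 256, 424, 592, 760, 928, 1096, 1264, 1432, 1600, 1768, 1936, 2104, 2272, 2440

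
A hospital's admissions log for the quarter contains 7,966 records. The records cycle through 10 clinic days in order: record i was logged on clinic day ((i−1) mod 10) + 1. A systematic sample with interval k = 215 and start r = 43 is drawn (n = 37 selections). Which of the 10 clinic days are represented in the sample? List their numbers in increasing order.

3, 8

Consecutive selections differ by k = 215, so their clinic day numbers differ by 215 mod 10 = 5.
gcd(215, 10) = 5, so the sample visits 10/5 = 2 distinct residues mod 10.
Start 43 is clinic day 3; the clinic days hit are 3, 8.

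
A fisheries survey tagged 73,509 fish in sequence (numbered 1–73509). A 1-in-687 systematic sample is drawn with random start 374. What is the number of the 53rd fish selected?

36098

k = 687
53rd selection = r + (53−1)·k = 374 + 52×687 = 374 + 35724 = 36098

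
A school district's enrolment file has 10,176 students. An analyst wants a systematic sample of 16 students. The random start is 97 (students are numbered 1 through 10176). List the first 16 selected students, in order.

k = N/n = 10176/16 = 636
student 1: 97
student 2: 97 + 636 = 733
student 3: 733 + 636 = 1369
student 4: 1369 + 636 = 2005
student 5: 2005 + 636 = 2641
student 6: 2641 + 636 = 3277
student 7: 3277 + 636 = 3913
student 8: 3913 + 636 = 4549
student 9: 4549 + 636 = 5185
student 10: 5185 + 636 = 5821
student 11: 5821 + 636 = 6457
student 12: 6457 + 636 = 7093
student 13: 7093 + 636 = 7729
student 14: 7729 + 636 = 8365
student 15: 8365 + 636 = 9001
student 16: 9001 + 636 = 9637

97, 733, 1369, 2005, 2641, 3277, 3913, 4549, 5185, 5821, 6457, 7093, 7729, 8365, 9001, 9637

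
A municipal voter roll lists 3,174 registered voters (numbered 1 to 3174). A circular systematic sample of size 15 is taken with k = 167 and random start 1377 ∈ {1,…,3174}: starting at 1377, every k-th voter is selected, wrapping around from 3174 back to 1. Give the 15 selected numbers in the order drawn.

1377, 1544, 1711, 1878, 2045, 2212, 2379, 2546, 2713, 2880, 3047, 40, 207, 374, 541

Selection 1: 1377
Selection 2: 1377 + 167 = 1544
Selection 3: 1544 + 167 = 1711
Selection 4: 1711 + 167 = 1878
Selection 5: 1878 + 167 = 2045
Selection 6: 2045 + 167 = 2212
Selection 7: 2212 + 167 = 2379
Selection 8: 2379 + 167 = 2546
Selection 9: 2546 + 167 = 2713
Selection 10: 2713 + 167 = 2880
Selection 11: 2880 + 167 = 3047
Selection 12: 3047 + 167 = 3214 → 3214 − 3174 = 40
Selection 13: 40 + 167 = 207
Selection 14: 207 + 167 = 374
Selection 15: 374 + 167 = 541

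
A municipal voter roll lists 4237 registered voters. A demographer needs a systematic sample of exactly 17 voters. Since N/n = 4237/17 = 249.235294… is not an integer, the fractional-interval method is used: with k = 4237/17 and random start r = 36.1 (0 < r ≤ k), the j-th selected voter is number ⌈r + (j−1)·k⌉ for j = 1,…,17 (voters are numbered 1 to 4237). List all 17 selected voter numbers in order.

j=1: r + 0k = 36.1 → ⌈·⌉ = 37
j=2: r + 1k = 285.335294… → ⌈·⌉ = 286
j=3: r + 2k = 534.570588… → ⌈·⌉ = 535
j=4: r + 3k = 783.805882… → ⌈·⌉ = 784
j=5: r + 4k = 1033.041176… → ⌈·⌉ = 1034
j=6: r + 5k = 1282.276470… → ⌈·⌉ = 1283
j=7: r + 6k = 1531.511764… → ⌈·⌉ = 1532
j=8: r + 7k = 1780.747058… → ⌈·⌉ = 1781
j=9: r + 8k = 2029.982352… → ⌈·⌉ = 2030
j=10: r + 9k = 2279.217647… → ⌈·⌉ = 2280
j=11: r + 10k = 2528.452941… → ⌈·⌉ = 2529
j=12: r + 11k = 2777.688235… → ⌈·⌉ = 2778
j=13: r + 12k = 3026.923529… → ⌈·⌉ = 3027
j=14: r + 13k = 3276.158823… → ⌈·⌉ = 3277
j=15: r + 14k = 3525.394117… → ⌈·⌉ = 3526
j=16: r + 15k = 3774.629411… → ⌈·⌉ = 3775
j=17: r + 16k = 4023.864705… → ⌈·⌉ = 4024

37, 286, 535, 784, 1034, 1283, 1532, 1781, 2030, 2280, 2529, 2778, 3027, 3277, 3526, 3775, 4024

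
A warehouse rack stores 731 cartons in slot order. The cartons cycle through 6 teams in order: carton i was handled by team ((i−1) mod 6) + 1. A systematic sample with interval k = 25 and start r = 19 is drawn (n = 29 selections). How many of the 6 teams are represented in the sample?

Consecutive selections differ by k = 25, so their team numbers differ by 25 mod 6 = 1.
gcd(25, 6) = 1, so the sample visits 6/1 = 6 distinct residues mod 6.
Start 19 is team 1; the teams hit are 1, 2, 3, 4, 5, 6.

6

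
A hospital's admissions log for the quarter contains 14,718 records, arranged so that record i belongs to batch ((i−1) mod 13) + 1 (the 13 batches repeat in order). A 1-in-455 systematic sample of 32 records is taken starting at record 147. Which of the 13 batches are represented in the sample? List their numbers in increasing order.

Consecutive selections differ by k = 455, so their batch numbers differ by 455 mod 13 = 0.
gcd(455, 13) = 13, so the sample visits 13/13 = 1 distinct residues mod 13.
Start 147 is batch 4; the batches hit are 4.

4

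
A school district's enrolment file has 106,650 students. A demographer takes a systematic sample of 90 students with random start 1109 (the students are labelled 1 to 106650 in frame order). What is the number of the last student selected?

k = 106650/90 = 1185
90th selection = r + (90−1)·k = 1109 + 89×1185 = 1109 + 105465 = 106574

106574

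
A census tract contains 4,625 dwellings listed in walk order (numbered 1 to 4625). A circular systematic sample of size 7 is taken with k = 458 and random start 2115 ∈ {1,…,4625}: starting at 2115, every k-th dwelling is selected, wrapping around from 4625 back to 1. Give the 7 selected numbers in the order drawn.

Selection 1: 2115
Selection 2: 2115 + 458 = 2573
Selection 3: 2573 + 458 = 3031
Selection 4: 3031 + 458 = 3489
Selection 5: 3489 + 458 = 3947
Selection 6: 3947 + 458 = 4405
Selection 7: 4405 + 458 = 4863 → 4863 − 4625 = 238

2115, 2573, 3031, 3489, 3947, 4405, 238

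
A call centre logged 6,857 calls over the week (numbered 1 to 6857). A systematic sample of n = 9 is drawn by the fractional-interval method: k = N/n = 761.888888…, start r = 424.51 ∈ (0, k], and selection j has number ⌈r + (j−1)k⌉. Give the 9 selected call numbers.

j=1: r + 0k = 424.51 → ⌈·⌉ = 425
j=2: r + 1k = 1186.398888… → ⌈·⌉ = 1187
j=3: r + 2k = 1948.287777… → ⌈·⌉ = 1949
j=4: r + 3k = 2710.176666… → ⌈·⌉ = 2711
j=5: r + 4k = 3472.065555… → ⌈·⌉ = 3473
j=6: r + 5k = 4233.954444… → ⌈·⌉ = 4234
j=7: r + 6k = 4995.843333… → ⌈·⌉ = 4996
j=8: r + 7k = 5757.732222… → ⌈·⌉ = 5758
j=9: r + 8k = 6519.621111… → ⌈·⌉ = 6520

425, 1187, 1949, 2711, 3473, 4234, 4996, 5758, 6520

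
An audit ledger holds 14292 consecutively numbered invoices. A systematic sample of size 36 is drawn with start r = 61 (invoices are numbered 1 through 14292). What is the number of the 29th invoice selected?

k = 14292/36 = 397
29th selection = r + (29−1)·k = 61 + 28×397 = 61 + 11116 = 11177

11177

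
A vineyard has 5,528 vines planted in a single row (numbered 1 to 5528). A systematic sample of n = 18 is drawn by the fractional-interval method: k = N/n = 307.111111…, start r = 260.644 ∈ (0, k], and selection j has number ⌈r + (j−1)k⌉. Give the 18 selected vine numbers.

261, 568, 875, 1182, 1490, 1797, 2104, 2411, 2718, 3025, 3332, 3639, 3946, 4254, 4561, 4868, 5175, 5482

j=1: r + 0k = 260.644 → ⌈·⌉ = 261
j=2: r + 1k = 567.755111… → ⌈·⌉ = 568
j=3: r + 2k = 874.866222… → ⌈·⌉ = 875
j=4: r + 3k = 1181.977333… → ⌈·⌉ = 1182
j=5: r + 4k = 1489.088444… → ⌈·⌉ = 1490
j=6: r + 5k = 1796.199555… → ⌈·⌉ = 1797
j=7: r + 6k = 2103.310666… → ⌈·⌉ = 2104
j=8: r + 7k = 2410.421777… → ⌈·⌉ = 2411
j=9: r + 8k = 2717.532888… → ⌈·⌉ = 2718
j=10: r + 9k = 3024.644 → ⌈·⌉ = 3025
j=11: r + 10k = 3331.755111… → ⌈·⌉ = 3332
j=12: r + 11k = 3638.866222… → ⌈·⌉ = 3639
j=13: r + 12k = 3945.977333… → ⌈·⌉ = 3946
j=14: r + 13k = 4253.088444… → ⌈·⌉ = 4254
j=15: r + 14k = 4560.199555… → ⌈·⌉ = 4561
j=16: r + 15k = 4867.310666… → ⌈·⌉ = 4868
j=17: r + 16k = 5174.421777… → ⌈·⌉ = 5175
j=18: r + 17k = 5481.532888… → ⌈·⌉ = 5482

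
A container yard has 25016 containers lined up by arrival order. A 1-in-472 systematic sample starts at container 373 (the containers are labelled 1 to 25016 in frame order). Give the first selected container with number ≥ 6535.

6981

k = 472
Steps past start: ⌈(6535 − 373)/472⌉ = ⌈6162/472⌉ = 14
Selected container: 373 + 14×472 = 6981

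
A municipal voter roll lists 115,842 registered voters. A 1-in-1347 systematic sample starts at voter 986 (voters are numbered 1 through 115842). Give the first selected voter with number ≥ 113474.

k = 1347
Steps past start: ⌈(113474 − 986)/1347⌉ = ⌈112488/1347⌉ = 84
Selected voter: 986 + 84×1347 = 114134

114134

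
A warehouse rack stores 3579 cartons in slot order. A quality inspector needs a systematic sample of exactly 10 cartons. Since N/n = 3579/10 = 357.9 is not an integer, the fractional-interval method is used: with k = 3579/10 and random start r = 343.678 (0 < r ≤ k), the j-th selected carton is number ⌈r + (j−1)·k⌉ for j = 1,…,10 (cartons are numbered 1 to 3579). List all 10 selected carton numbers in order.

j=1: r + 0k = 343.678 → ⌈·⌉ = 344
j=2: r + 1k = 701.578 → ⌈·⌉ = 702
j=3: r + 2k = 1059.478 → ⌈·⌉ = 1060
j=4: r + 3k = 1417.378 → ⌈·⌉ = 1418
j=5: r + 4k = 1775.278 → ⌈·⌉ = 1776
j=6: r + 5k = 2133.178 → ⌈·⌉ = 2134
j=7: r + 6k = 2491.078 → ⌈·⌉ = 2492
j=8: r + 7k = 2848.978 → ⌈·⌉ = 2849
j=9: r + 8k = 3206.878 → ⌈·⌉ = 3207
j=10: r + 9k = 3564.778 → ⌈·⌉ = 3565

344, 702, 1060, 1418, 1776, 2134, 2492, 2849, 3207, 3565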